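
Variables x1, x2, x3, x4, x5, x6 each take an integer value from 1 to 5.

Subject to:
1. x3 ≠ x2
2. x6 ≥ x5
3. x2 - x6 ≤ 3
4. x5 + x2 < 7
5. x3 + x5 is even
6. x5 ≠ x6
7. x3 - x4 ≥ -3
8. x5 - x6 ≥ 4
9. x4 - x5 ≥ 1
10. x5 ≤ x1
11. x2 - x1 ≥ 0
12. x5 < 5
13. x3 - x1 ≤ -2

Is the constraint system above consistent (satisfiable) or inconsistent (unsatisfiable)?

Constraints 3, 7, 8, 9, 11, and 13 give x6 − x2 ≥ -3, x2 − x1 ≥ 0, x1 − x3 ≥ 2, x3 − x4 ≥ -3, x4 − x5 ≥ 1, x5 − x6 ≥ 4.
Adding all 6 inequalities: the left sides telescope to 0, and the right sides sum to (-3) + 0 + 2 + (-3) + 1 + 4 = 1. So 0 ≥ 1, which is false.

Unsatisfiable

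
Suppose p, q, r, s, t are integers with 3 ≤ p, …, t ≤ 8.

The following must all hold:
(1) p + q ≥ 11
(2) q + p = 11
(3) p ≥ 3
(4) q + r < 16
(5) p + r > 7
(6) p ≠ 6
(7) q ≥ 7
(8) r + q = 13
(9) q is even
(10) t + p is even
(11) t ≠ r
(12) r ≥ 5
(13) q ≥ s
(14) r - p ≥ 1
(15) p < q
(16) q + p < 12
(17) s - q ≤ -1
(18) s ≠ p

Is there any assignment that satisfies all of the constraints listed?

Satisfiable

Try p = 3, q = 8, r = 5, s = 7, t = 7.
Check constraint 1: p + q = 11; constraint 2: q + p = 11; constraint 4: q + r = 13. The remaining constraints are straightforward to verify.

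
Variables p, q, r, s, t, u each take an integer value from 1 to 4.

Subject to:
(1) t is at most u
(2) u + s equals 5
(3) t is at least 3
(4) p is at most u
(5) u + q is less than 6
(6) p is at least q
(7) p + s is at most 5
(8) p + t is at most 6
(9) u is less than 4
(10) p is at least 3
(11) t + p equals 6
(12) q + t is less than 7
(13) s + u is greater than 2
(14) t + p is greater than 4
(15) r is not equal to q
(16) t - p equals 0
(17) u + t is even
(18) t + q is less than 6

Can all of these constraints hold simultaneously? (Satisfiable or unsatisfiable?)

Satisfiable

Setting (p, q, r, s, t, u) = (3, 1, 2, 2, 3, 3) satisfies everything: constraint 2: u + s = 5; constraint 5: u + q = 4, and the others follow.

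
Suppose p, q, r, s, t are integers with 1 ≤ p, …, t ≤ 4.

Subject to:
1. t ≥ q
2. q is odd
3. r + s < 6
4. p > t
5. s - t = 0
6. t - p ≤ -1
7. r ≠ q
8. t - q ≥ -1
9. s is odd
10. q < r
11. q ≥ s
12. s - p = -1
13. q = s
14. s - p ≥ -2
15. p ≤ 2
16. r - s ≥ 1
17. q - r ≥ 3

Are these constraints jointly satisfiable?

Constraints 6, 8, 14, 16, and 17 give r − s ≥ 1, s − p ≥ -2, p − t ≥ 1, t − q ≥ -1, q − r ≥ 3.
Adding all 5 inequalities: the left sides telescope to 0, and the right sides sum to 1 + (-2) + 1 + (-1) + 3 = 2. So 0 ≥ 2, which is false.

Unsatisfiable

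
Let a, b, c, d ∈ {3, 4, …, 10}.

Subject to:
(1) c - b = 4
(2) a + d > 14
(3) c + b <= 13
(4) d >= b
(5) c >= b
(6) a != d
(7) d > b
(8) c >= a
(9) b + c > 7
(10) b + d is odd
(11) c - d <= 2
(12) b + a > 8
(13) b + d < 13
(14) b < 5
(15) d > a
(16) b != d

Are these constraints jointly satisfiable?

Satisfiable

Setting (a, b, c, d) = (7, 3, 7, 8) satisfies everything: constraint 1: c - b = 4; constraint 2: a + d = 15; constraint 3: c + b = 10, and the others follow.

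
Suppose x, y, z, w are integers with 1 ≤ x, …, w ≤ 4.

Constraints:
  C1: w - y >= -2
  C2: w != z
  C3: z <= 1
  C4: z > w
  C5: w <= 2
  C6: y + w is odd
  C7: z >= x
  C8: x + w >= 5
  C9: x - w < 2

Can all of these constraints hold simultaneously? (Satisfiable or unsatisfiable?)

Unsatisfiable

From constraints 3 and 7: x ≤ z ≤ 1. From constraint 5: w ≤ 2. Hence x + w ≤ 3. But constraint 8 requires x + w ≥ 5, and 5 > 3. Contradiction.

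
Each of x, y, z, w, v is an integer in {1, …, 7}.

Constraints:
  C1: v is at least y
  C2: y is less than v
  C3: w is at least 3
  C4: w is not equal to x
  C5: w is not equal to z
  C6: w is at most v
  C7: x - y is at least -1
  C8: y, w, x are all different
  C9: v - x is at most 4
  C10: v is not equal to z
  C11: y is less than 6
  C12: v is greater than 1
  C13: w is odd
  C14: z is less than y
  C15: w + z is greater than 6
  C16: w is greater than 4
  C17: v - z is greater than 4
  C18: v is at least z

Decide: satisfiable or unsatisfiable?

Satisfiable

One satisfying assignment is x = 4, y = 3, z = 1, w = 7, v = 7.
For the less obvious constraints — constraint 7: x - y = 1; constraint 9: v - x = 3; constraint 15: w + z = 8 — and the others hold by inspection.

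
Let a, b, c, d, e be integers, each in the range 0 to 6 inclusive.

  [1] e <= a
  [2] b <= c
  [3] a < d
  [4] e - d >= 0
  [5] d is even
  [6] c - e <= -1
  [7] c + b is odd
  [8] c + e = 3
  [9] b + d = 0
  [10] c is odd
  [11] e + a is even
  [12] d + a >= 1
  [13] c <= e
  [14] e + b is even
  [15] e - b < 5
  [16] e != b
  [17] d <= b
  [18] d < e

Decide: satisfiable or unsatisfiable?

Constraints 1, 2, 3, 6, and 17 give a < d, d ≤ b, b ≤ c, c < e, e ≤ a. Chaining: a < d ≤ b ≤ c < e ≤ a, which forces a < a — impossible.

Unsatisfiable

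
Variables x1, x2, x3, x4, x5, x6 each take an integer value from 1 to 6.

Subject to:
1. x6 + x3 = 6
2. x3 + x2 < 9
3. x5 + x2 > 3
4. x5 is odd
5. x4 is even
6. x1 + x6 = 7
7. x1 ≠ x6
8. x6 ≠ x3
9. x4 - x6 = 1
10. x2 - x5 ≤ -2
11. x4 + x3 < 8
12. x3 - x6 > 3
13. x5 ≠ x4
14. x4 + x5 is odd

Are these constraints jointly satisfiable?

Take x1 = 6, x2 = 1, x3 = 5, x4 = 2, x5 = 3, x6 = 1. Then constraint 1: x6 + x3 = 6; constraint 2: x3 + x2 = 6; constraint 3: x5 + x2 = 4, and every other listed constraint is also met.

Satisfiable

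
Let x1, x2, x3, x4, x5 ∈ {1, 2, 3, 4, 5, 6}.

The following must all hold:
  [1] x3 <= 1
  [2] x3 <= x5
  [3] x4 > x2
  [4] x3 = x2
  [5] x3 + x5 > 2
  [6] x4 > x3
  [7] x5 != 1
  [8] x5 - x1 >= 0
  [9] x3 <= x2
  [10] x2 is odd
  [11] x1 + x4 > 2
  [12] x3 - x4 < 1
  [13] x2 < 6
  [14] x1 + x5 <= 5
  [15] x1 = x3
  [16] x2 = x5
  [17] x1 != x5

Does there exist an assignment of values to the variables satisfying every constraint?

From constraints 4, 15, and 16, x1 = x3 = x2 = x5, so x1 = x5. But constraint 17 says x1 ≠ x5. Contradiction.

Unsatisfiable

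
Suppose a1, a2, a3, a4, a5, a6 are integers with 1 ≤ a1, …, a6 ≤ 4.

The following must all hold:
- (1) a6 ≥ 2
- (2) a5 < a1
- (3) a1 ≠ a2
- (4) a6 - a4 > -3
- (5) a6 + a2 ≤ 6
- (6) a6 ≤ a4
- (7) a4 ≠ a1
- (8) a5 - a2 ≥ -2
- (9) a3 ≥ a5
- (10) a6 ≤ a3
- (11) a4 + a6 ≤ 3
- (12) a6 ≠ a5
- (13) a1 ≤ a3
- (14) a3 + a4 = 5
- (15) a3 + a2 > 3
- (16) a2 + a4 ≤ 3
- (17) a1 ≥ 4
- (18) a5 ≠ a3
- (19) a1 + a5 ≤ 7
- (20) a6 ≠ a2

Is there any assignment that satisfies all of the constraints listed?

Unsatisfiable

From constraints 13 and 17: a3 ≥ a1 ≥ 4. From constraints 1 and 6: a4 ≥ a6 ≥ 2. Hence a3 + a4 ≥ 6. But constraint 14 requires a3 + a4 = 5, and 5 < 6. Contradiction.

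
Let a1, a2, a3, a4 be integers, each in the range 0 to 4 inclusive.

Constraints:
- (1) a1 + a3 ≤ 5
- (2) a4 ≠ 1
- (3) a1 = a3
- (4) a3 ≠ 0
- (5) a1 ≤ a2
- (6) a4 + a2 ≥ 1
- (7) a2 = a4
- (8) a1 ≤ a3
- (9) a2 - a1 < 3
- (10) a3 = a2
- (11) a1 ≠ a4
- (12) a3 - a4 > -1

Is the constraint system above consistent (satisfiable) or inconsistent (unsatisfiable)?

From constraints 3, 7, and 10, a1 = a3 = a2 = a4, so a1 = a4. But constraint 11 says a1 ≠ a4. Contradiction.

Unsatisfiable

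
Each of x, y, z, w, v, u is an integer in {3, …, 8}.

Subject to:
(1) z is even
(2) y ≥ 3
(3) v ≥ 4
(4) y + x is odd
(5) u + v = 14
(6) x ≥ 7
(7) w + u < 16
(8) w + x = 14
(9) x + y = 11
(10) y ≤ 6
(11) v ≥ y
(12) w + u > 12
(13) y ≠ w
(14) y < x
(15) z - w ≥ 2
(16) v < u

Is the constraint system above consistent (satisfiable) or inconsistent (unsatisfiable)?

Setting (x, y, z, w, v, u) = (8, 3, 8, 6, 6, 8) satisfies everything: constraint 5: u + v = 14; constraint 7: w + u = 14, and the others follow.

Satisfiable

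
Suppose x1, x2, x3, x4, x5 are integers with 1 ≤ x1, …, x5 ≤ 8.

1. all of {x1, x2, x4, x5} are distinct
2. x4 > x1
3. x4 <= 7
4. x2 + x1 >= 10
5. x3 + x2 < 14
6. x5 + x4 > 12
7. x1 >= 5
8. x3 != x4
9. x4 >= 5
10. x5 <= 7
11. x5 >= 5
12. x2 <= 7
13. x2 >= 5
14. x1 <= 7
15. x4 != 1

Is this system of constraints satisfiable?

Unsatisfiable

Constraints 3, 7, 9, 10, 11, 12, 13, and 14 confine each of x1, x2, x4, x5 to the 3 values {5, …, 7}.
Constraint 1 requires all 4 of them to be distinct, but only 3 values are available — impossible by the pigeonhole principle.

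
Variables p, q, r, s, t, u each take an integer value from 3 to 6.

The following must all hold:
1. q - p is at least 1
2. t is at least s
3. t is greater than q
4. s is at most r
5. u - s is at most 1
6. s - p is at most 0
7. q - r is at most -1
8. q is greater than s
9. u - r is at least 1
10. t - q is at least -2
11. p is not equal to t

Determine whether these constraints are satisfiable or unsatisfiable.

Unsatisfiable

Constraints 1, 5, 6, 7, and 9 give u − r ≥ 1, r − q ≥ 1, q − p ≥ 1, p − s ≥ 0, s − u ≥ -1.
Adding all 5 inequalities: the left sides telescope to 0, and the right sides sum to 1 + 1 + 1 + 0 + (-1) = 2. So 0 ≥ 2, which is false.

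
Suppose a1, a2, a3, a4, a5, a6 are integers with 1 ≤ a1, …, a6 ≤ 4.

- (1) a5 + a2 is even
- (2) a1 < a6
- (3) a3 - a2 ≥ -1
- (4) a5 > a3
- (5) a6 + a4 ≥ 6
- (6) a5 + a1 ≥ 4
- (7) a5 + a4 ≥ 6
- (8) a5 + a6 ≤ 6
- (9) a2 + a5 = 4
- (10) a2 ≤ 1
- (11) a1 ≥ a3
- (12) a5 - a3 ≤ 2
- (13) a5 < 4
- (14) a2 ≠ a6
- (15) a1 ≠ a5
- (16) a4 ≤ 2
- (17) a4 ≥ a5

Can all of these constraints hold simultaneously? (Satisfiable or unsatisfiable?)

Unsatisfiable

From constraint 10: a2 ≤ 1. From constraints 16 and 17: a5 ≤ a4 ≤ 2. Hence a2 + a5 ≤ 3. But constraint 9 requires a2 + a5 = 4, and 4 > 3. Contradiction.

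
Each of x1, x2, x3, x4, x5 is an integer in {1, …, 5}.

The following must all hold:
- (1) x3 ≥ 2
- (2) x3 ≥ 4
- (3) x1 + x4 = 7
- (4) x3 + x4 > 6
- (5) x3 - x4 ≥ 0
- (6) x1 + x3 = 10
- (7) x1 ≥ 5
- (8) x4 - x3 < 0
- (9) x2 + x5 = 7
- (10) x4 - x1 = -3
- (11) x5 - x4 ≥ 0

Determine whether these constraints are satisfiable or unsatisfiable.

One satisfying assignment is x1 = 5, x2 = 5, x3 = 5, x4 = 2, x5 = 2.
For the less obvious constraints — constraint 3: x1 + x4 = 7; constraint 4: x3 + x4 = 7; constraint 5: x3 - x4 = 3 — and the others hold by inspection.

Satisfiable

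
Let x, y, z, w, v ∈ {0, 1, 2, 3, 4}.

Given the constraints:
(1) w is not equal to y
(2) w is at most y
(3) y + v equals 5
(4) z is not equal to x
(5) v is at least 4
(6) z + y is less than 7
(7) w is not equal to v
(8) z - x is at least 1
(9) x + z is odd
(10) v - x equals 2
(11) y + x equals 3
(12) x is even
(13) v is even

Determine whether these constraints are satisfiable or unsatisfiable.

Satisfiable

Setting (x, y, z, w, v) = (2, 1, 3, 0, 4) satisfies everything: constraint 3: y + v = 5; constraint 6: z + y = 4; constraint 8: z - x = 1, and the others follow.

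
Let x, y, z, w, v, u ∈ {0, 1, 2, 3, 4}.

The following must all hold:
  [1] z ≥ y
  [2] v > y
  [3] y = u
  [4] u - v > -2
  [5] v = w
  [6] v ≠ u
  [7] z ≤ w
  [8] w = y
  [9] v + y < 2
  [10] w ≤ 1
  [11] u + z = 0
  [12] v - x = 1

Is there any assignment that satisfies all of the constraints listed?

From constraints 3, 5, and 8, v = w = y = u, so v = u. But constraint 6 says v ≠ u. Contradiction.

Unsatisfiable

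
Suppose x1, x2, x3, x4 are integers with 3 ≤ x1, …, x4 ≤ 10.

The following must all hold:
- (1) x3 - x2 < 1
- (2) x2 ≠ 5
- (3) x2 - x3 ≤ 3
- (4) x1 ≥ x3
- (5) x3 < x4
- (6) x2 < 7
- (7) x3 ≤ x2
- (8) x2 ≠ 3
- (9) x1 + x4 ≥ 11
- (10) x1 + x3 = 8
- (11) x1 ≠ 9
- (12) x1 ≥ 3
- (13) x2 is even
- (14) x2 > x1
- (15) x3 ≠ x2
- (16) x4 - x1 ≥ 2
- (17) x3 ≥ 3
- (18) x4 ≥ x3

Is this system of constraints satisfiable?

Satisfiable

Take x1 = 4, x2 = 6, x3 = 4, x4 = 9. Then constraint 1: x3 - x2 = -2; constraint 3: x2 - x3 = 2; constraint 9: x1 + x4 = 13, and every other listed constraint is also met.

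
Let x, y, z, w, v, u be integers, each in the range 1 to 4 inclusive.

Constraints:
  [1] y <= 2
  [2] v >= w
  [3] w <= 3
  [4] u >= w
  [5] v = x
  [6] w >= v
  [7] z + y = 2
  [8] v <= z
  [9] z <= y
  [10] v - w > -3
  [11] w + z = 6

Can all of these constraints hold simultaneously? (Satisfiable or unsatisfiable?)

Unsatisfiable

From constraint 3: w ≤ 3. From constraints 1 and 9: z ≤ y ≤ 2. Hence w + z ≤ 5. But constraint 11 requires w + z = 6, and 6 > 5. Contradiction.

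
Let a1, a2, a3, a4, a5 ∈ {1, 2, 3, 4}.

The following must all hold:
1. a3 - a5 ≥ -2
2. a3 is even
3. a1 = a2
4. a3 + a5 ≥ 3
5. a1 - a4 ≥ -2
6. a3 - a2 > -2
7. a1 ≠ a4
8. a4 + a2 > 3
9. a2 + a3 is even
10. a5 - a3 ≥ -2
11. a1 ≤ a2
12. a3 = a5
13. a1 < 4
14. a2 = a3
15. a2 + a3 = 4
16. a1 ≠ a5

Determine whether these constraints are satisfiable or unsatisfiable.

From constraints 3, 12, and 14, a1 = a2 = a3 = a5, so a1 = a5. But constraint 16 says a1 ≠ a5. Contradiction.

Unsatisfiable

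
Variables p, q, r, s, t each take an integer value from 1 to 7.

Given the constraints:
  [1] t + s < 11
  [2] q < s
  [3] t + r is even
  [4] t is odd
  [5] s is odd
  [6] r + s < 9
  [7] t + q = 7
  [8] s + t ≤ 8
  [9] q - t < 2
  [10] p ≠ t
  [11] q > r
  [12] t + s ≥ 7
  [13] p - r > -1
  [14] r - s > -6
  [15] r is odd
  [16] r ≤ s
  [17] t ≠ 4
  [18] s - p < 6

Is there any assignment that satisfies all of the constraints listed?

Satisfiable

The assignment p = 2, q = 4, r = 1, s = 5, t = 3 works:
  constraint 1 holds since t + s = 8.
  constraint 6 holds since r + s = 6.
The rest check out directly.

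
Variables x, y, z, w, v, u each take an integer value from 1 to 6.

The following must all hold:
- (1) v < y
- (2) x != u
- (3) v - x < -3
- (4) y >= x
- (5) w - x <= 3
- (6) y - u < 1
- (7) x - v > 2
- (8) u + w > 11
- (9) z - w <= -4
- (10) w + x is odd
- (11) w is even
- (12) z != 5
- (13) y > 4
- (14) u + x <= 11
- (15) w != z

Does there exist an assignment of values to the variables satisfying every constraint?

Setting (x, y, z, w, v, u) = (5, 6, 1, 6, 1, 6) satisfies everything: constraint 3: v - x = -4; constraint 5: w - x = 1, and the others follow.

Satisfiable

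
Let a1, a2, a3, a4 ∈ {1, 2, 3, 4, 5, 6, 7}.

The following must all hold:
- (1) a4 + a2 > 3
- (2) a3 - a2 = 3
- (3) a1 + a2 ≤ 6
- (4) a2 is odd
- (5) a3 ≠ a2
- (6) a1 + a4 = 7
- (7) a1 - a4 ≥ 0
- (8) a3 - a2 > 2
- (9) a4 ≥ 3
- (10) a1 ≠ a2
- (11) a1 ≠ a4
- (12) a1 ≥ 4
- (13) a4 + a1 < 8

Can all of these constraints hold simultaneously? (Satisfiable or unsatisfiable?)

Satisfiable

One satisfying assignment is a1 = 4, a2 = 1, a3 = 4, a4 = 3.
For the less obvious constraints — constraint 1: a4 + a2 = 4; constraint 2: a3 - a2 = 3 — and the others hold by inspection.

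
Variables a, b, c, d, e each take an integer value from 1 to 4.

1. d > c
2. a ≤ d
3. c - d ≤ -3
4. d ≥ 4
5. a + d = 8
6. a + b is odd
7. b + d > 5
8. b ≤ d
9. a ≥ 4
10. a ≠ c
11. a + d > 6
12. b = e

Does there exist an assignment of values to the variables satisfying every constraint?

Satisfiable

The assignment a = 4, b = 3, c = 1, d = 4, e = 3 works:
  constraint 3 holds since c - d = -3.
  constraint 5 holds since a + d = 8.
The rest check out directly.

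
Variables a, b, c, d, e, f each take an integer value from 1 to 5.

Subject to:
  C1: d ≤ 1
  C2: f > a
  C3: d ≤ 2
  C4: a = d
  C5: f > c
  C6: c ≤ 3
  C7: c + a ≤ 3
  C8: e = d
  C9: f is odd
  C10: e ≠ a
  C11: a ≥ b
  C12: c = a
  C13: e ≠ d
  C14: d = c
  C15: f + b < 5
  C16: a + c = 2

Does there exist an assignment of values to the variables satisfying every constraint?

From constraints 8, 12, and 14, e = d = c = a, so e = a. But constraint 10 says e ≠ a. Contradiction.

Unsatisfiable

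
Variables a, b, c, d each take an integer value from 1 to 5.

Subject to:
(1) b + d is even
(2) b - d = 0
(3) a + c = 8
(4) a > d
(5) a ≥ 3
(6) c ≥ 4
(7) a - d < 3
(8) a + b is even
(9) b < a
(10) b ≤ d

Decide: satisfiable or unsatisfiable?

The assignment a = 3, b = 1, c = 5, d = 1 works:
  constraint 2 holds since b - d = 0.
  constraint 3 holds since a + c = 8.
The rest check out directly.

Satisfiable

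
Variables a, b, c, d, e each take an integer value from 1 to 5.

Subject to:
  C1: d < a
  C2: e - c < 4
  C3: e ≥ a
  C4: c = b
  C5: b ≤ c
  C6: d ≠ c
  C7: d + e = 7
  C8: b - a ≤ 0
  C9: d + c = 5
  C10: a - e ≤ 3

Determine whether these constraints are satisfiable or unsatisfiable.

One satisfying assignment is a = 5, b = 3, c = 3, d = 2, e = 5.
For the less obvious constraints — constraint 2: e - c = 2; constraint 7: d + e = 7; constraint 8: b - a = -2 — and the others hold by inspection.

Satisfiable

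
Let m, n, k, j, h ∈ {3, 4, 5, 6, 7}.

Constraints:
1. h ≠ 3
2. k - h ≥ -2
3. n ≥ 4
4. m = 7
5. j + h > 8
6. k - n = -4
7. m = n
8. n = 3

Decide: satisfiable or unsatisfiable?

Unsatisfiable

Constraint 4 fixes m = 7 and constraint 8 fixes n = 3, but constraint 7 requires m = n. Since 7 ≠ 3, contradiction.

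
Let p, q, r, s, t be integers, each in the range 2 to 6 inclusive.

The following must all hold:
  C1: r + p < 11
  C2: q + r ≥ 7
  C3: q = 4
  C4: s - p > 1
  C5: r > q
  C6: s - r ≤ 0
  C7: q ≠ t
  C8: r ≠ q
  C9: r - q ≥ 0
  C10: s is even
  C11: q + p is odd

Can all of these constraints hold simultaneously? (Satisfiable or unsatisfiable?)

Satisfiable

Setting (p, q, r, s, t) = (3, 4, 6, 6, 6) satisfies everything: constraint 1: r + p = 9; constraint 2: q + r = 10; constraint 4: s - p = 3, and the others follow.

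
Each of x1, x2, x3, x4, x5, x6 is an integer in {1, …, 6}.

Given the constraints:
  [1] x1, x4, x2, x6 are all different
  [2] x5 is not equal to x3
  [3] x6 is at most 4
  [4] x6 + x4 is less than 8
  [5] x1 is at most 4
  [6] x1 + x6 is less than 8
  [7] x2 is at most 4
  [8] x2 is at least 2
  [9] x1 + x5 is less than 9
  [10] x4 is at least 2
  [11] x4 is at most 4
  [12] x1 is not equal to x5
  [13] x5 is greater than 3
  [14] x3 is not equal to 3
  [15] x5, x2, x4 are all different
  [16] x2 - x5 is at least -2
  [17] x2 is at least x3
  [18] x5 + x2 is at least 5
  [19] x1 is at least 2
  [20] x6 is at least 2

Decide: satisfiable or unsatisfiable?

Constraints 3, 5, 7, 8, 10, 11, 19, and 20 confine each of x1, x4, x2, x6 to the 3 values {2, …, 4}.
Constraint 1 requires all 4 of them to be distinct, but only 3 values are available — impossible by the pigeonhole principle.

Unsatisfiable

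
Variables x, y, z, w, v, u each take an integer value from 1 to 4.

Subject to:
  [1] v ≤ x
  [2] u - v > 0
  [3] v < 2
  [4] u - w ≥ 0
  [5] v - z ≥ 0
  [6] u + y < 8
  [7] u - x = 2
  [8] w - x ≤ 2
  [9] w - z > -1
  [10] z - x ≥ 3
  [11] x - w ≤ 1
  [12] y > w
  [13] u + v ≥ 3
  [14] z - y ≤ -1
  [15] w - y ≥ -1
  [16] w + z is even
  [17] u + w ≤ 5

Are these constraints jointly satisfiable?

Constraints 8, 10, 14, and 15 give x − w ≥ -2, w − y ≥ -1, y − z ≥ 1, z − x ≥ 3.
Adding all 4 inequalities: the left sides telescope to 0, and the right sides sum to (-2) + (-1) + 1 + 3 = 1. So 0 ≥ 1, which is false.

Unsatisfiable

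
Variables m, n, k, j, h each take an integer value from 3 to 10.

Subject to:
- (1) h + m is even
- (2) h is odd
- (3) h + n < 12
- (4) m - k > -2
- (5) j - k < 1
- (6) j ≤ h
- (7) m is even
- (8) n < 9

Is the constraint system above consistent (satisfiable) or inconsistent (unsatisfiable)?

Unsatisfiable

Constraint 2 makes h odd and constraint 7 makes m even, so h + m must be odd. Constraint 1 says h + m is even — contradiction.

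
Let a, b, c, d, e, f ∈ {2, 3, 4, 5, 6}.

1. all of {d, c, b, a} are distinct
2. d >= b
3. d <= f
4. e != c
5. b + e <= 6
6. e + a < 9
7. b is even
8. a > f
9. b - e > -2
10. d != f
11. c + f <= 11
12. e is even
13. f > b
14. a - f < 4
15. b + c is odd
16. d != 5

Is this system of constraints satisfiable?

Take a = 6, b = 2, c = 5, d = 3, e = 2, f = 5. Then constraint 5: b + e = 4; constraint 6: e + a = 8; constraint 9: b - e = 0, and every other listed constraint is also met.

Satisfiable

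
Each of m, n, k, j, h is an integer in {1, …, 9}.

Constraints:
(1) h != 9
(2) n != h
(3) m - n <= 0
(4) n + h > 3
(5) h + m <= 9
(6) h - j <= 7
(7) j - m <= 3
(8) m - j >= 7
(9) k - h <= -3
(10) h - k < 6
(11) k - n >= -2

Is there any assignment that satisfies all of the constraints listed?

Unsatisfiable

Constraints 3, 6, 8, 9, and 11 give m − j ≥ 7, j − h ≥ -7, h − k ≥ 3, k − n ≥ -2, n − m ≥ 0.
Adding all 5 inequalities: the left sides telescope to 0, and the right sides sum to 7 + (-7) + 3 + (-2) + 0 = 1. So 0 ≥ 1, which is false.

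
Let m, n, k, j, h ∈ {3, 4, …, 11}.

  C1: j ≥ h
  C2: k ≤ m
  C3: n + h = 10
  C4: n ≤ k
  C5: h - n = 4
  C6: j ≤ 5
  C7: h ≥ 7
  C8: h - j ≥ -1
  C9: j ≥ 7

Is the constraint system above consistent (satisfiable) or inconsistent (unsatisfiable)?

From constraint 7: h ≥ 7. From constraints 1 and 6: h ≤ j and j ≤ 5, so h ≤ 5. But 5 < 7, so no value of h works.

Unsatisfiable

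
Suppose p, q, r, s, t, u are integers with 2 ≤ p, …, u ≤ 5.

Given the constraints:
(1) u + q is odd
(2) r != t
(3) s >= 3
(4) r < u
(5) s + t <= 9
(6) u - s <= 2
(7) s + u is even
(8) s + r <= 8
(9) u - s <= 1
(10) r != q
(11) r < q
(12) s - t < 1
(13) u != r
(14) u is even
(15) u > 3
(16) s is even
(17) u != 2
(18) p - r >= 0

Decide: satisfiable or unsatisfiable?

Satisfiable

Setting (p, q, r, s, t, u) = (3, 5, 3, 4, 4, 4) satisfies everything: constraint 5: s + t = 8; constraint 6: u - s = 0, and the others follow.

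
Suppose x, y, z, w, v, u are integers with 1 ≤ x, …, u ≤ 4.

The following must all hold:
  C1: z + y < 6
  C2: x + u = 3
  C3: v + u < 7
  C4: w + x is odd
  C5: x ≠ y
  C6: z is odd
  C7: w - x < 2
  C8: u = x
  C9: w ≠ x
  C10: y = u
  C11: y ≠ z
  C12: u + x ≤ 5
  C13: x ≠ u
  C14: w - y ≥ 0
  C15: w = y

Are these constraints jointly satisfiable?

Unsatisfiable

From constraints 8, 10, and 15, w = y = u = x, so w = x. But constraint 9 says w ≠ x. Contradiction.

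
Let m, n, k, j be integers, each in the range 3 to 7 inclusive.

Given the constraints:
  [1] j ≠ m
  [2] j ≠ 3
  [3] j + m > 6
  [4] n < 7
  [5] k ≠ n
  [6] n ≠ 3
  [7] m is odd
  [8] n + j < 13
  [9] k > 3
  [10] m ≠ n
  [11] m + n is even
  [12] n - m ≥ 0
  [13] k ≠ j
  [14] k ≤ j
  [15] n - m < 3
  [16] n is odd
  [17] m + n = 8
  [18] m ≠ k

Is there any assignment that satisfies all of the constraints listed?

Try m = 3, n = 5, k = 4, j = 6.
Check constraint 3: j + m = 9; constraint 8: n + j = 11; constraint 12: n - m = 2. The remaining constraints are straightforward to verify.

Satisfiable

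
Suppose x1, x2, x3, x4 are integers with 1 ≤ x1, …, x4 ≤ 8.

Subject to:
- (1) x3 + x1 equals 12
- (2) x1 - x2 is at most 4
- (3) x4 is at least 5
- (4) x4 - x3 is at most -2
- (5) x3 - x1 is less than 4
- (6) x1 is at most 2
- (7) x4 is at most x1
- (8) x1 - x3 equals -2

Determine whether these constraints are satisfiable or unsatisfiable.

Unsatisfiable

From constraints 3 and 7: x1 ≥ x4 and x4 ≥ 5, so x1 ≥ 5. From constraint 6: x1 ≤ 2. But 2 < 5, so no value of x1 works.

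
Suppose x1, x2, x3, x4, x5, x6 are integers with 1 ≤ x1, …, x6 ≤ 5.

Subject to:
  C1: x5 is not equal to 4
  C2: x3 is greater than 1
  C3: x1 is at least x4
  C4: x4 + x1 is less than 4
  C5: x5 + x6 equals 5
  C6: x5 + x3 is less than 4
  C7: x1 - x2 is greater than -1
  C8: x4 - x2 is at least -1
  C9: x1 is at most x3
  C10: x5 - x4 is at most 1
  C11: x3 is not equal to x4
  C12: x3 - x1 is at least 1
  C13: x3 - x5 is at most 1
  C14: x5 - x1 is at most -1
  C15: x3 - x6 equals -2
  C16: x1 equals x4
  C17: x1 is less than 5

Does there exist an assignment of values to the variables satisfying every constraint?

Unsatisfiable

Constraints 12, 13, and 14 give x3 − x1 ≥ 1, x1 − x5 ≥ 1, x5 − x3 ≥ -1.
Adding all 3 inequalities: the left sides telescope to 0, and the right sides sum to 1 + 1 + (-1) = 1. So 0 ≥ 1, which is false.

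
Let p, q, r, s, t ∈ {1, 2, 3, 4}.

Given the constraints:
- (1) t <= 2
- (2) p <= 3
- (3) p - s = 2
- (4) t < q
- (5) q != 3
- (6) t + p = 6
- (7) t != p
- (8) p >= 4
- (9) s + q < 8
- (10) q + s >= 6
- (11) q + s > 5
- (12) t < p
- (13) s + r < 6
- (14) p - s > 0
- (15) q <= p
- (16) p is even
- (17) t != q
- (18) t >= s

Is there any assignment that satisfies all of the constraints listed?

Unsatisfiable

From constraints 2 and 15: q ≤ p ≤ 3. From constraints 1 and 18: s ≤ t ≤ 2. Hence q + s ≤ 5. But constraint 10 requires q + s ≥ 6, and 6 > 5. Contradiction.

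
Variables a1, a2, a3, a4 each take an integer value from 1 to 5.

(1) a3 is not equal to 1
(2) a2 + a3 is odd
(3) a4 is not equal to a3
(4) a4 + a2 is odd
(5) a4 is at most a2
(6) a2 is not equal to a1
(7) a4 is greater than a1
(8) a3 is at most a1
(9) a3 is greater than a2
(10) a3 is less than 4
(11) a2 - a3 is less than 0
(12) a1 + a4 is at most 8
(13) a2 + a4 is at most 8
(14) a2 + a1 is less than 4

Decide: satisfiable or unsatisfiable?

Constraints 5, 7, 8, and 9 give a2 < a3, a3 ≤ a1, a1 < a4, a4 ≤ a2. Chaining: a2 < a3 ≤ a1 < a4 ≤ a2, which forces a2 < a2 — impossible.

Unsatisfiable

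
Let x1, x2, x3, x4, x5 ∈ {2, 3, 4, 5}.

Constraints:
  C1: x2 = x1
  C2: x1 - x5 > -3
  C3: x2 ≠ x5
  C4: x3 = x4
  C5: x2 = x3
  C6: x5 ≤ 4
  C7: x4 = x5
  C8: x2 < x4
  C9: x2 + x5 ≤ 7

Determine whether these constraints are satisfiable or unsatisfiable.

From constraints 4, 5, and 7, x2 = x3 = x4 = x5, so x2 = x5. But constraint 3 says x2 ≠ x5. Contradiction.

Unsatisfiable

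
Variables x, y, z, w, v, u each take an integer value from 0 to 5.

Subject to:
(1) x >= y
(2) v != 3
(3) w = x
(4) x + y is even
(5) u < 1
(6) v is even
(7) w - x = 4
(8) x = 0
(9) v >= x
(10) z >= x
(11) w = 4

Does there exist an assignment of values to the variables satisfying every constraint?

Constraint 11 fixes w = 4 and constraint 8 fixes x = 0, but constraint 3 requires w = x. Since 4 ≠ 0, contradiction.

Unsatisfiable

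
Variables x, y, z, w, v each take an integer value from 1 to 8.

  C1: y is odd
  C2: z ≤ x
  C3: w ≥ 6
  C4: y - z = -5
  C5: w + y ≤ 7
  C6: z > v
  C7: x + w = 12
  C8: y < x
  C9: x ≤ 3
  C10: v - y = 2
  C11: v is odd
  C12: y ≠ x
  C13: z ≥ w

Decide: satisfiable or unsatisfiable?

From constraints 3 and 13: z ≥ w and w ≥ 6, so z ≥ 6. From constraints 2 and 9: z ≤ x and x ≤ 3, so z ≤ 3. But 3 < 6, so no value of z works.

Unsatisfiable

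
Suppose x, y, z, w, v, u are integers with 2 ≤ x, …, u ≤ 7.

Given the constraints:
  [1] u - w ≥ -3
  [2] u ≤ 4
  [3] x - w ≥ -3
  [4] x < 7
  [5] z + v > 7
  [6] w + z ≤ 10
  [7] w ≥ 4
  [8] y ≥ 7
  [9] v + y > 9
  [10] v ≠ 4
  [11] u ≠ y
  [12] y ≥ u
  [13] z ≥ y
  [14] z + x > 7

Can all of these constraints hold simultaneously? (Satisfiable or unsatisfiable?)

Unsatisfiable

From constraint 7: w ≥ 4. From constraints 8 and 13: z ≥ y ≥ 7. Hence w + z ≥ 11. But constraint 6 requires w + z ≤ 10, and 10 < 11. Contradiction.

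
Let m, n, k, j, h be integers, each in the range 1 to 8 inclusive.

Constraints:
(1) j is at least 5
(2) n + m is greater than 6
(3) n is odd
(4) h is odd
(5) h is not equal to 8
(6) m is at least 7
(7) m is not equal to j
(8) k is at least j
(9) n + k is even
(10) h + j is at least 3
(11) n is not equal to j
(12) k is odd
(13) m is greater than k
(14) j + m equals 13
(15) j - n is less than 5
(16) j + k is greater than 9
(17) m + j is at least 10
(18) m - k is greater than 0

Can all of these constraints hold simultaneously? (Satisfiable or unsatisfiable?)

The assignment m = 8, n = 1, k = 5, j = 5, h = 1 works:
  constraint 2 holds since n + m = 9.
  constraint 10 holds since h + j = 6.
The rest check out directly.

Satisfiable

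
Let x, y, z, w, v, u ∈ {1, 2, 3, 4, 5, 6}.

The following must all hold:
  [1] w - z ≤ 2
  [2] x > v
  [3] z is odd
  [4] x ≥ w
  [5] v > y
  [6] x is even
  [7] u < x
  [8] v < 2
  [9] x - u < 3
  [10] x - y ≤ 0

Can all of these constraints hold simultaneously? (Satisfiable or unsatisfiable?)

Constraints 2, 5, and 10 give y < v, v < x, x ≤ y. Chaining: y < v < x ≤ y, which forces y < y — impossible.

Unsatisfiable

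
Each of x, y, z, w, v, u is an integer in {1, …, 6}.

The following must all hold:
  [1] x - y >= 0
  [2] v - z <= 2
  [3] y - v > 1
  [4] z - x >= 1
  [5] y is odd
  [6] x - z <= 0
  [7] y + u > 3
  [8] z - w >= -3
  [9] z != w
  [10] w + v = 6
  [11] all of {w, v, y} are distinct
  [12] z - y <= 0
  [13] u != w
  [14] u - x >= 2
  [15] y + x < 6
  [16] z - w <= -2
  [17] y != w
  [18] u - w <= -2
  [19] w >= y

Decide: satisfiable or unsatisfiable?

Unsatisfiable

Constraints 1, 8, 12, 14, and 18 give y − z ≥ 0, z − w ≥ -3, w − u ≥ 2, u − x ≥ 2, x − y ≥ 0.
Adding all 5 inequalities: the left sides telescope to 0, and the right sides sum to 0 + (-3) + 2 + 2 + 0 = 1. So 0 ≥ 1, which is false.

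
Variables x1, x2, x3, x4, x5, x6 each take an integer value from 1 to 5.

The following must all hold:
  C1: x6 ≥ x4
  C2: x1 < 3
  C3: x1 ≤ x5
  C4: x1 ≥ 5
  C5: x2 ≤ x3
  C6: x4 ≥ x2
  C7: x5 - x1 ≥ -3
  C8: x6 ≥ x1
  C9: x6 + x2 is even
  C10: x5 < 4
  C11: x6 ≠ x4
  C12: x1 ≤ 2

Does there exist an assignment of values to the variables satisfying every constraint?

Unsatisfiable

From constraint 4: x1 ≥ 5. From constraint 12: x1 ≤ 2. But 2 < 5, so no value of x1 works.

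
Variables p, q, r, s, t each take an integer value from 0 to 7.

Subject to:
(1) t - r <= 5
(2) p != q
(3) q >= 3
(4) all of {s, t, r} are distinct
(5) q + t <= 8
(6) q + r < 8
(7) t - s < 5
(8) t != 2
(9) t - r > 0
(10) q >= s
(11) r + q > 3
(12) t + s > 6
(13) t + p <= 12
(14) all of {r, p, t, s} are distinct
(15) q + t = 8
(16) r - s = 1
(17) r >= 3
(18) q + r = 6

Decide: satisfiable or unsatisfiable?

One satisfying assignment is p = 6, q = 3, r = 3, s = 2, t = 5.
For the less obvious constraints — constraint 1: t - r = 2; constraint 5: q + t = 8; constraint 6: q + r = 6 — and the others hold by inspection.

Satisfiable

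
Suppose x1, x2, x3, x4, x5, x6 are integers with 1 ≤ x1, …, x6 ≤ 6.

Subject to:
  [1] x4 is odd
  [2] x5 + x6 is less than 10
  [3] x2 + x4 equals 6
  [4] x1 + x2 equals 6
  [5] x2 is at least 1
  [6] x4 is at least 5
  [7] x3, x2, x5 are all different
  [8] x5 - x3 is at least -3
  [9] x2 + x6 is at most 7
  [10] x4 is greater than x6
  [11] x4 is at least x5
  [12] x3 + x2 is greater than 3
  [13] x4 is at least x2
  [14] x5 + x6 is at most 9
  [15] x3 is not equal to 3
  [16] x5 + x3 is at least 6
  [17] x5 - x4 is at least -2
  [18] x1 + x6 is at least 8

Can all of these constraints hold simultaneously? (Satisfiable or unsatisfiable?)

Satisfiable

Setting (x1, x2, x3, x4, x5, x6) = (5, 1, 5, 5, 4, 4) satisfies everything: constraint 2: x5 + x6 = 8; constraint 3: x2 + x4 = 6, and the others follow.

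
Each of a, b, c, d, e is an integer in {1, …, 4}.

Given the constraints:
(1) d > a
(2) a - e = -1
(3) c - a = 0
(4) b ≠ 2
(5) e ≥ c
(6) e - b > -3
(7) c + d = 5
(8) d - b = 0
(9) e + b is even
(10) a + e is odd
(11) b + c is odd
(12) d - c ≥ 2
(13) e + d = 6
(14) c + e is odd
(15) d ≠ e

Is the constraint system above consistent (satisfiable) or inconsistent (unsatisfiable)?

Try a = 1, b = 4, c = 1, d = 4, e = 2.
Check constraint 2: a - e = -1; constraint 3: c - a = 0; constraint 6: e - b = -2. The remaining constraints are straightforward to verify.

Satisfiable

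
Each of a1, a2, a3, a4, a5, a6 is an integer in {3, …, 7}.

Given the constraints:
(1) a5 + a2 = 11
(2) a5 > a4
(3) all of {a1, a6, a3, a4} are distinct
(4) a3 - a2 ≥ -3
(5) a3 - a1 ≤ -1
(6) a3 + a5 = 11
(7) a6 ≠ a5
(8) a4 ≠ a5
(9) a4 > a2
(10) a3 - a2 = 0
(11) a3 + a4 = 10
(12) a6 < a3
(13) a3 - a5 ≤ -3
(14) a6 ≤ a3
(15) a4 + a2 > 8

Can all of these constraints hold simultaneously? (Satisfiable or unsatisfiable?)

Try a1 = 7, a2 = 4, a3 = 4, a4 = 6, a5 = 7, a6 = 3.
Check constraint 1: a5 + a2 = 11; constraint 4: a3 - a2 = 0; constraint 5: a3 - a1 = -3. The remaining constraints are straightforward to verify.

Satisfiable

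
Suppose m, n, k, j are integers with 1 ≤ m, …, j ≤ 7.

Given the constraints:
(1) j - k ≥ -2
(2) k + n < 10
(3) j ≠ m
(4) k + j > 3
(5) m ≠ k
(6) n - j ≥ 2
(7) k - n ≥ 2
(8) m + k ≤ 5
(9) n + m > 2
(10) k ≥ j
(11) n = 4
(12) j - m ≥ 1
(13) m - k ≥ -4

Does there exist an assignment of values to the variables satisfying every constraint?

Unsatisfiable

Constraints 6, 7, 12, and 13 give m − k ≥ -4, k − n ≥ 2, n − j ≥ 2, j − m ≥ 1.
Adding all 4 inequalities: the left sides telescope to 0, and the right sides sum to (-4) + 2 + 2 + 1 = 1. So 0 ≥ 1, which is false.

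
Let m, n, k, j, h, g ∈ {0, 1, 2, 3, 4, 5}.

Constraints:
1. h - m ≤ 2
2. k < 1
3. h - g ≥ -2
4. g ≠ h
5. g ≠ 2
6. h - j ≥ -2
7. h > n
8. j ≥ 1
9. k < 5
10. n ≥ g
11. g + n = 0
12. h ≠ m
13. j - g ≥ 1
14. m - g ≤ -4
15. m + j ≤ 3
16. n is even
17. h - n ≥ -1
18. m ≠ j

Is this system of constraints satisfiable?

Unsatisfiable

Constraints 1, 6, 13, and 14 give h − j ≥ -2, j − g ≥ 1, g − m ≥ 4, m − h ≥ -2.
Adding all 4 inequalities: the left sides telescope to 0, and the right sides sum to (-2) + 1 + 4 + (-2) = 1. So 0 ≥ 1, which is false.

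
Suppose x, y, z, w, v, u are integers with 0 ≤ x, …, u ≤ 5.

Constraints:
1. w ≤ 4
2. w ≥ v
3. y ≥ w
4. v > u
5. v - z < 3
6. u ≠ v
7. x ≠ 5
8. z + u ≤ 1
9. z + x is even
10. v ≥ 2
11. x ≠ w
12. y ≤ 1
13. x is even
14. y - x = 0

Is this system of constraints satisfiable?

From constraints 2 and 10: w ≥ v and v ≥ 2, so w ≥ 2. From constraints 3 and 12: w ≤ y and y ≤ 1, so w ≤ 1. But 1 < 2, so no value of w works.

Unsatisfiable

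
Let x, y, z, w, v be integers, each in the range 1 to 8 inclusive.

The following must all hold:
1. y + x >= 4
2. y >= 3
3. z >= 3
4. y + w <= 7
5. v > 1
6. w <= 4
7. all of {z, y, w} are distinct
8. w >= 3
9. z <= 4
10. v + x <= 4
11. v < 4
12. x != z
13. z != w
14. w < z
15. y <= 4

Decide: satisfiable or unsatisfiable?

Unsatisfiable

Constraints 2, 3, 6, 8, 9, and 15 confine each of z, y, w to the 2 values {3, 4}.
Constraint 7 requires all 3 of them to be distinct, but only 2 values are available — impossible by the pigeonhole principle.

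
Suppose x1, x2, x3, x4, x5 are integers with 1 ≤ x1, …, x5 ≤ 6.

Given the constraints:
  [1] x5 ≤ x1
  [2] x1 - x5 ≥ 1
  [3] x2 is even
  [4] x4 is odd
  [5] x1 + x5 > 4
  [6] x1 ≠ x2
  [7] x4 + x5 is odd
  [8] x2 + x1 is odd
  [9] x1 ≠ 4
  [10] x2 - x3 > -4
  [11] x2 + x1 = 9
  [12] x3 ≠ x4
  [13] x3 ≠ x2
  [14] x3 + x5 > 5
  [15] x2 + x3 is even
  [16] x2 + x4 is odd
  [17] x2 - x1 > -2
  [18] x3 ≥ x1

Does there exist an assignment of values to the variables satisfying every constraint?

Setting (x1, x2, x3, x4, x5) = (5, 4, 6, 3, 2) satisfies everything: constraint 2: x1 - x5 = 3; constraint 5: x1 + x5 = 7; constraint 10: x2 - x3 = -2, and the others follow.

Satisfiable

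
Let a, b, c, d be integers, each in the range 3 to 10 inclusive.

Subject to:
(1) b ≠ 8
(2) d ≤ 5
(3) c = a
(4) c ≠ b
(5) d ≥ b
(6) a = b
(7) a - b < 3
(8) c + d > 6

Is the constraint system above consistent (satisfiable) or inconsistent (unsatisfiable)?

Unsatisfiable

From constraints 3 and 6, c = a = b, so c = b. But constraint 4 says c ≠ b. Contradiction.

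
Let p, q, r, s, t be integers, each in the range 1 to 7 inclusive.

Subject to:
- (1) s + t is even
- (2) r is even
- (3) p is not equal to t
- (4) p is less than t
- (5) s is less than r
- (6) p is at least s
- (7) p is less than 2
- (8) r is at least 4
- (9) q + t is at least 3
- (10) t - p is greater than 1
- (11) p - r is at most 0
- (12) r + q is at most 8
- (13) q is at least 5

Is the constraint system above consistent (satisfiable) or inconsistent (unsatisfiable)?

From constraint 8: r ≥ 4. From constraint 13: q ≥ 5. Hence r + q ≥ 9. But constraint 12 requires r + q ≤ 8, and 8 < 9. Contradiction.

Unsatisfiable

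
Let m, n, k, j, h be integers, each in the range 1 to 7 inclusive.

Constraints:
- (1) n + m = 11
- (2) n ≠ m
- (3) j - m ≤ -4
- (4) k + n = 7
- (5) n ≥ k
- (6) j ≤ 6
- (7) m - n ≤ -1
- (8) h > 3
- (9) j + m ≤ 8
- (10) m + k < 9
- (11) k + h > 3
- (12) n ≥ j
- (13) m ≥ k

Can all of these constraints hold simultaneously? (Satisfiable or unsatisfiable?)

Setting (m, n, k, j, h) = (5, 6, 1, 1, 4) satisfies everything: constraint 1: n + m = 11; constraint 3: j - m = -4, and the others follow.

Satisfiable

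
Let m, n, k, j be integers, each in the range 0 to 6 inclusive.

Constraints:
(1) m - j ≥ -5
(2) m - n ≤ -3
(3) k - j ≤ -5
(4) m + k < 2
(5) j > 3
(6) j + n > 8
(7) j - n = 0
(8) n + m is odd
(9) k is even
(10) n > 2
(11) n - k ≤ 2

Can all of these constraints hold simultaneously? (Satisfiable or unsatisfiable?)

Constraints 1, 2, 3, and 11 give m − j ≥ -5, j − k ≥ 5, k − n ≥ -2, n − m ≥ 3.
Adding all 4 inequalities: the left sides telescope to 0, and the right sides sum to (-5) + 5 + (-2) + 3 = 1. So 0 ≥ 1, which is false.

Unsatisfiable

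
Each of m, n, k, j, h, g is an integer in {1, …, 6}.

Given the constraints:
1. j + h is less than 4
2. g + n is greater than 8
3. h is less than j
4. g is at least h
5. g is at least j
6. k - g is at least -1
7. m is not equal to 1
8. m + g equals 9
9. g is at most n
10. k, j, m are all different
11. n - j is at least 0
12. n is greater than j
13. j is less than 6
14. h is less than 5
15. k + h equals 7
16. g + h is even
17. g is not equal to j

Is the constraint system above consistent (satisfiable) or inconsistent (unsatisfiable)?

Satisfiable

The assignment m = 4, n = 5, k = 6, j = 2, h = 1, g = 5 works:
  constraint 1 holds since j + h = 3.
  constraint 2 holds since g + n = 10.
The rest check out directly.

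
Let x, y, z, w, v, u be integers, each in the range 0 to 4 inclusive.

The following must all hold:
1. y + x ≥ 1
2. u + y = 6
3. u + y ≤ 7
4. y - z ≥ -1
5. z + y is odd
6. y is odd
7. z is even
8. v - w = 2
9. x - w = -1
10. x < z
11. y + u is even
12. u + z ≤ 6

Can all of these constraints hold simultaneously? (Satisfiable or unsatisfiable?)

Satisfiable

Try x = 1, y = 3, z = 2, w = 2, v = 4, u = 3.
Check constraint 1: y + x = 4; constraint 2: u + y = 6. The remaining constraints are straightforward to verify.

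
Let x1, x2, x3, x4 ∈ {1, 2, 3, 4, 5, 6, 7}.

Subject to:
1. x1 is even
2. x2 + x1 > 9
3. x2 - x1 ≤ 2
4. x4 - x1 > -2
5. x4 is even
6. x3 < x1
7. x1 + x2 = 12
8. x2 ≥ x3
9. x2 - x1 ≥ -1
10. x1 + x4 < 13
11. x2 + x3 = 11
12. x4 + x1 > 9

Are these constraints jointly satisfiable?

Satisfiable

One satisfying assignment is x1 = 6, x2 = 6, x3 = 5, x4 = 6.
For the less obvious constraints — constraint 2: x2 + x1 = 12; constraint 3: x2 - x1 = 0 — and the others hold by inspection.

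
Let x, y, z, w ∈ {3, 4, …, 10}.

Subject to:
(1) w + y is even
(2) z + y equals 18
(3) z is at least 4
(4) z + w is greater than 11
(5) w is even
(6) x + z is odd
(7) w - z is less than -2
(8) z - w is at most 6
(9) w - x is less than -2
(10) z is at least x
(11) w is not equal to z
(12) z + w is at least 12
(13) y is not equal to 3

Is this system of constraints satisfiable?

The assignment x = 7, y = 10, z = 8, w = 4 works:
  constraint 2 holds since z + y = 18.
  constraint 4 holds since z + w = 12.
  constraint 7 holds since w - z = -4.
The rest check out directly.

Satisfiable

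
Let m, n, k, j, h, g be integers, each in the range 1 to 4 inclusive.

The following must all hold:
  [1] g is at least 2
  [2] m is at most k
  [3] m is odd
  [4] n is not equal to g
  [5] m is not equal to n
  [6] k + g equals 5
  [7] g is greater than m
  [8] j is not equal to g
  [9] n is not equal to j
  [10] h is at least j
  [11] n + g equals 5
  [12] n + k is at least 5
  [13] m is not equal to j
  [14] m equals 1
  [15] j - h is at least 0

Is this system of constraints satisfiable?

Setting (m, n, k, j, h, g) = (1, 3, 3, 4, 4, 2) satisfies everything: constraint 6: k + g = 5; constraint 11: n + g = 5; constraint 12: n + k = 6, and the others follow.

Satisfiable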